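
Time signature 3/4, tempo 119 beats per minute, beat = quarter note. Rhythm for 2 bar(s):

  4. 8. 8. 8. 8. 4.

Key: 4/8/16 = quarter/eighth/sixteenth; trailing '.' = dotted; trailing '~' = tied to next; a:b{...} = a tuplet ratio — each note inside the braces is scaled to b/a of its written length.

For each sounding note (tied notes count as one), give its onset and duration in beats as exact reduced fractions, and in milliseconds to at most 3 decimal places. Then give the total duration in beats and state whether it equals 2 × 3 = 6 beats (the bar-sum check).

1) 0.0ms=0b +756.303ms=3/2b
2) 756.303ms=3/2b +378.151ms=3/4b
3) 1134.454ms=9/4b +378.151ms=3/4b
4) 1512.605ms=3b +378.151ms=3/4b
5) 1890.756ms=15/4b +378.151ms=3/4b
6) 2268.908ms=9/2b +756.303ms=3/2b
Σ=6b of 6 (119bpm 3/4) — PASS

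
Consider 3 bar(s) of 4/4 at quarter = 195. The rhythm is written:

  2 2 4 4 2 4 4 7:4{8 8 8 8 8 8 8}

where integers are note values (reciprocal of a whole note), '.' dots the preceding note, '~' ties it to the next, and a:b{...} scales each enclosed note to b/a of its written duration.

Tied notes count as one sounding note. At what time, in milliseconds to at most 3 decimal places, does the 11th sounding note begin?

note 11 onset = 76/7b = 3340.659ms

1. 0.0ms @ 0 + 615.385ms (2)
2. 615.385ms @ 2 + 615.385ms (2)
3. 1230.769ms @ 4 + 307.692ms (1)
4. 1538.462ms @ 5 + 307.692ms (1)
5. 1846.154ms @ 6 + 615.385ms (2)
6. 2461.538ms @ 8 + 307.692ms (1)
7. 2769.231ms @ 9 + 307.692ms (1)
8. 3076.923ms @ 10 + 87.912ms (2/7)
9. 3164.835ms @ 72/7 + 87.912ms (2/7)
10. 3252.747ms @ 74/7 + 87.912ms (2/7)
11. 3340.659ms @ 76/7 + 87.912ms (2/7)
12. 3428.571ms @ 78/7 + 87.912ms (2/7)
13. 3516.484ms @ 80/7 + 87.912ms (2/7)
14. 3604.396ms @ 82/7 + 87.912ms (2/7)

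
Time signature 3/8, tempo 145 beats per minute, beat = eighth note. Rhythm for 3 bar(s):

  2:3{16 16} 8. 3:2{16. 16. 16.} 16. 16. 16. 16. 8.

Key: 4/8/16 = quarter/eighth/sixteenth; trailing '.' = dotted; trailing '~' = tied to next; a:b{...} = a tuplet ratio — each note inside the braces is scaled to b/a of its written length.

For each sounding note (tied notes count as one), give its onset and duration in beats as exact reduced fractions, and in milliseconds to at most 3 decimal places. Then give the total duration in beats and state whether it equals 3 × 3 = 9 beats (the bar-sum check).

1) 0.0ms=0b +310.345ms=3/4b
2) 310.345ms=3/4b +310.345ms=3/4b
3) 620.69ms=3/2b +620.69ms=3/2b
4) 1241.379ms=3b +206.897ms=1/2b
5) 1448.276ms=7/2b +206.897ms=1/2b
6) 1655.172ms=4b +206.897ms=1/2b
7) 1862.069ms=9/2b +310.345ms=3/4b
8) 2172.414ms=21/4b +310.345ms=3/4b
9) 2482.759ms=6b +310.345ms=3/4b
10) 2793.103ms=27/4b +310.345ms=3/4b
11) 3103.448ms=15/2b +620.69ms=3/2b
Σ=9b of 9 (145bpm 3/8) — PASS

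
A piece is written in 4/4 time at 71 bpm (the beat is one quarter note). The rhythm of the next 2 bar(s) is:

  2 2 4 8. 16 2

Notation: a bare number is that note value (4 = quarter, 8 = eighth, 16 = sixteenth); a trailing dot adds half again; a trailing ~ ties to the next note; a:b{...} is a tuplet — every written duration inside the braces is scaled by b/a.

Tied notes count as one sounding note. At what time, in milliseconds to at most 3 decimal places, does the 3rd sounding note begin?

1. 0.0ms @ 0 + 1690.141ms (2)
2. 1690.141ms @ 2 + 1690.141ms (2)
3. 3380.282ms @ 4 + 845.07ms (1)
4. 4225.352ms @ 5 + 633.803ms (3/4)
5. 4859.155ms @ 23/4 + 211.268ms (1/4)
6. 5070.423ms @ 6 + 1690.141ms (2)

note 3 onset = 4b = 3380.282ms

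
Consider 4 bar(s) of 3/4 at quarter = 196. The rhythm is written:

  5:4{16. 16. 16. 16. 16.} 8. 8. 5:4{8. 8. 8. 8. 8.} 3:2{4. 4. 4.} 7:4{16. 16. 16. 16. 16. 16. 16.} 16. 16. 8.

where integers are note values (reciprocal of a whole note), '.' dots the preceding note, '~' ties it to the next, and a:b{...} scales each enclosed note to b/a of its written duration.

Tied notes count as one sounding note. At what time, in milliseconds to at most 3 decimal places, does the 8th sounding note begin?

1. 0.0ms @ 0 + 91.837ms (3/10)
2. 91.837ms @ 3/10 + 91.837ms (3/10)
3. 183.673ms @ 3/5 + 91.837ms (3/10)
4. 275.51ms @ 9/10 + 91.837ms (3/10)
5. 367.347ms @ 6/5 + 91.837ms (3/10)
6. 459.184ms @ 3/2 + 229.592ms (3/4)
7. 688.776ms @ 9/4 + 229.592ms (3/4)
8. 918.367ms @ 3 + 183.673ms (3/5)
9. 1102.041ms @ 18/5 + 183.673ms (3/5)
10. 1285.714ms @ 21/5 + 183.673ms (3/5)
11. 1469.388ms @ 24/5 + 183.673ms (3/5)
12. 1653.061ms @ 27/5 + 183.673ms (3/5)
13. 1836.735ms @ 6 + 306.122ms (1)
14. 2142.857ms @ 7 + 306.122ms (1)
15. 2448.98ms @ 8 + 306.122ms (1)
16. 2755.102ms @ 9 + 65.598ms (3/14)
17. 2820.7ms @ 129/14 + 65.598ms (3/14)
18. 2886.297ms @ 66/7 + 65.598ms (3/14)
19. 2951.895ms @ 135/14 + 65.598ms (3/14)
20. 3017.493ms @ 69/7 + 65.598ms (3/14)
21. 3083.09ms @ 141/14 + 65.598ms (3/14)
22. 3148.688ms @ 72/7 + 65.598ms (3/14)
23. 3214.286ms @ 21/2 + 114.796ms (3/8)
24. 3329.082ms @ 87/8 + 114.796ms (3/8)
25. 3443.878ms @ 45/4 + 229.592ms (3/4)

note 8 onset = 3b = 918.367ms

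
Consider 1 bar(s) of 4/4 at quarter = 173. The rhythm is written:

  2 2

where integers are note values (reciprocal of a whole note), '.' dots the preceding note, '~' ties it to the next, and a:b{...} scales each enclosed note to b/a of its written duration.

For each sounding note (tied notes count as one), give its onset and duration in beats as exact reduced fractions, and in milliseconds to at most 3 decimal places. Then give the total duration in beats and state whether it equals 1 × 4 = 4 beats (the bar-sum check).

1) 0.0ms=0b +693.642ms=2b
2) 693.642ms=2b +693.642ms=2b
Σ=4b of 4 (173bpm 4/4) — PASS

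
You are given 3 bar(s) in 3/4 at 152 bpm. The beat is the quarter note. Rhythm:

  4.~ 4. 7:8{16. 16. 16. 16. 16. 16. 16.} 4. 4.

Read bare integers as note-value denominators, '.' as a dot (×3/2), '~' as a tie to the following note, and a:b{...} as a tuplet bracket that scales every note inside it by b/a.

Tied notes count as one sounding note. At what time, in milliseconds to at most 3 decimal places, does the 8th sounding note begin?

note 8 onset = 39/7b = 2199.248ms

1. 0.0ms @ 0 + 1184.211ms (3)
2. 1184.211ms @ 3 + 169.173ms (3/7)
3. 1353.383ms @ 24/7 + 169.173ms (3/7)
4. 1522.556ms @ 27/7 + 169.173ms (3/7)
5. 1691.729ms @ 30/7 + 169.173ms (3/7)
6. 1860.902ms @ 33/7 + 169.173ms (3/7)
7. 2030.075ms @ 36/7 + 169.173ms (3/7)
8. 2199.248ms @ 39/7 + 169.173ms (3/7)
9. 2368.421ms @ 6 + 592.105ms (3/2)
10. 2960.526ms @ 15/2 + 592.105ms (3/2)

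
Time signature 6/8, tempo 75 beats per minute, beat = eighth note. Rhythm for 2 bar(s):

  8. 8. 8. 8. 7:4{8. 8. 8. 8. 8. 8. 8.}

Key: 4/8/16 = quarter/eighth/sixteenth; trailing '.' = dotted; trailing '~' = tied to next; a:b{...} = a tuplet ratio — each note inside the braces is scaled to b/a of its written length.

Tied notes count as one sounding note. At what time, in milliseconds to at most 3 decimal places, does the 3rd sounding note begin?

1. 0.0ms @ 0 + 1200.0ms (3/2)
2. 1200.0ms @ 3/2 + 1200.0ms (3/2)
3. 2400.0ms @ 3 + 1200.0ms (3/2)
4. 3600.0ms @ 9/2 + 1200.0ms (3/2)
5. 4800.0ms @ 6 + 685.714ms (6/7)
6. 5485.714ms @ 48/7 + 685.714ms (6/7)
7. 6171.429ms @ 54/7 + 685.714ms (6/7)
8. 6857.143ms @ 60/7 + 685.714ms (6/7)
9. 7542.857ms @ 66/7 + 685.714ms (6/7)
10. 8228.571ms @ 72/7 + 685.714ms (6/7)
11. 8914.286ms @ 78/7 + 685.714ms (6/7)

note 3 onset = 3b = 2400.0ms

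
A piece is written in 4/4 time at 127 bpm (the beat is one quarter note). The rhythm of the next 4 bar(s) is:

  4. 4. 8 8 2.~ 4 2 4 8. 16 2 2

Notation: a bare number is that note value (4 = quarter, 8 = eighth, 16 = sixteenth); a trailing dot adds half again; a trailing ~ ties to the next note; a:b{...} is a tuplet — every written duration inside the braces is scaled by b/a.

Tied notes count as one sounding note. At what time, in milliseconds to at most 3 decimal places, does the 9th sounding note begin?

1. 0.0ms @ 0 + 708.661ms (3/2)
2. 708.661ms @ 3/2 + 708.661ms (3/2)
3. 1417.323ms @ 3 + 236.22ms (1/2)
4. 1653.543ms @ 7/2 + 236.22ms (1/2)
5. 1889.764ms @ 4 + 1889.764ms (4)
6. 3779.528ms @ 8 + 944.882ms (2)
7. 4724.409ms @ 10 + 472.441ms (1)
8. 5196.85ms @ 11 + 354.331ms (3/4)
9. 5551.181ms @ 47/4 + 118.11ms (1/4)
10. 5669.291ms @ 12 + 944.882ms (2)
11. 6614.173ms @ 14 + 944.882ms (2)

note 9 onset = 47/4b = 5551.181ms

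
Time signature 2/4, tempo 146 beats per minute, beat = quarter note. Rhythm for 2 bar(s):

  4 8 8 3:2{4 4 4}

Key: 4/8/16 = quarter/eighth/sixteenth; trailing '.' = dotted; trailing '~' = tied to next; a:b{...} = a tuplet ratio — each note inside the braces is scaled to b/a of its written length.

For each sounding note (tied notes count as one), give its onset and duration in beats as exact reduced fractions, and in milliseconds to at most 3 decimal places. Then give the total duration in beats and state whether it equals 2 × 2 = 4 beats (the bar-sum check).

1) 0.0ms=0b +410.959ms=1b
2) 410.959ms=1b +205.479ms=1/2b
3) 616.438ms=3/2b +205.479ms=1/2b
4) 821.918ms=2b +273.973ms=2/3b
5) 1095.89ms=8/3b +273.973ms=2/3b
6) 1369.863ms=10/3b +273.973ms=2/3b
Σ=4b of 4 (146bpm 2/4) — PASS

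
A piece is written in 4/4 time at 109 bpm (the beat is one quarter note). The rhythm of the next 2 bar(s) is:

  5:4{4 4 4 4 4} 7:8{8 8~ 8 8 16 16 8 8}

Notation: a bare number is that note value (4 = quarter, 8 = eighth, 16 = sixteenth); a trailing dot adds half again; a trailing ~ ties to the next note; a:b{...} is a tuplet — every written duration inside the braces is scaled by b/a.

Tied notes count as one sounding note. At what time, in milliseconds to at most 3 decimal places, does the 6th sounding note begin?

1. 0.0ms @ 0 + 440.367ms (4/5)
2. 440.367ms @ 4/5 + 440.367ms (4/5)
3. 880.734ms @ 8/5 + 440.367ms (4/5)
4. 1321.101ms @ 12/5 + 440.367ms (4/5)
5. 1761.468ms @ 16/5 + 440.367ms (4/5)
6. 2201.835ms @ 4 + 314.548ms (4/7)
7. 2516.383ms @ 32/7 + 629.096ms (8/7)
8. 3145.478ms @ 40/7 + 314.548ms (4/7)
9. 3460.026ms @ 44/7 + 157.274ms (2/7)
10. 3617.3ms @ 46/7 + 157.274ms (2/7)
11. 3774.574ms @ 48/7 + 314.548ms (4/7)
12. 4089.122ms @ 52/7 + 314.548ms (4/7)

note 6 onset = 4b = 2201.835ms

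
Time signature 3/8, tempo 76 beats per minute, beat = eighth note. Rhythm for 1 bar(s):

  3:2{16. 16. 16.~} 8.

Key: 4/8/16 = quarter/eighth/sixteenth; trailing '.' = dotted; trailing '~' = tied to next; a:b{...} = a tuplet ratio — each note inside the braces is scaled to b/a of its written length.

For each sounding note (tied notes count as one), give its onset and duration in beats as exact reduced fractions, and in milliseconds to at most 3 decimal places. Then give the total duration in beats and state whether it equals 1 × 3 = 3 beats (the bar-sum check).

1) 0.0ms=0b +394.737ms=1/2b
2) 394.737ms=1/2b +394.737ms=1/2b
3) 789.474ms=1b +1578.947ms=2b
Σ=3b of 3 (76bpm 3/8) — PASS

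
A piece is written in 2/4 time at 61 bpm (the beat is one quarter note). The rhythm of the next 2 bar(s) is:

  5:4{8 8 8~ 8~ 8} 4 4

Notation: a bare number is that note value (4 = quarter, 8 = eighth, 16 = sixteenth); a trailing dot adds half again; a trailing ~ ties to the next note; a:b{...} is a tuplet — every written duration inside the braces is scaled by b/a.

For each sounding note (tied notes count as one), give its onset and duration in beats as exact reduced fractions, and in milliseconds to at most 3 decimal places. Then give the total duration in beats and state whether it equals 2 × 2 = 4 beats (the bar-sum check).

1) 0.0ms=0b +393.443ms=2/5b
2) 393.443ms=2/5b +393.443ms=2/5b
3) 786.885ms=4/5b +1180.328ms=6/5b
4) 1967.213ms=2b +983.607ms=1b
5) 2950.82ms=3b +983.607ms=1b
Σ=4b of 4 (61bpm 2/4) — PASS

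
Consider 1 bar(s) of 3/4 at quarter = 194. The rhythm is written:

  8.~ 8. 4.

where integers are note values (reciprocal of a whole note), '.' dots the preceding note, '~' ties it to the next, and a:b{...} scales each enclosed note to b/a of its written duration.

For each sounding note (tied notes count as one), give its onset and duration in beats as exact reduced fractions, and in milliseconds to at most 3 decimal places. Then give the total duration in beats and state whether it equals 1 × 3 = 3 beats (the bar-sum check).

1) 0.0ms=0b +463.918ms=3/2b
2) 463.918ms=3/2b +463.918ms=3/2b
Σ=3b of 3 (194bpm 3/4) — PASS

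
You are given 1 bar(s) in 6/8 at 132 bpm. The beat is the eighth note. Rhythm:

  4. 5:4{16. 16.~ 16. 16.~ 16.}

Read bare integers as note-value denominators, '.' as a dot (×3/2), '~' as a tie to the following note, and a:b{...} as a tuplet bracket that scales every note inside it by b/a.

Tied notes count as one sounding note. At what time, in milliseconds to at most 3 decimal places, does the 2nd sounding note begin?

1. 0.0ms @ 0 + 1363.636ms (3)
2. 1363.636ms @ 3 + 272.727ms (3/5)
3. 1636.364ms @ 18/5 + 545.455ms (6/5)
4. 2181.818ms @ 24/5 + 545.455ms (6/5)

note 2 onset = 3b = 1363.636ms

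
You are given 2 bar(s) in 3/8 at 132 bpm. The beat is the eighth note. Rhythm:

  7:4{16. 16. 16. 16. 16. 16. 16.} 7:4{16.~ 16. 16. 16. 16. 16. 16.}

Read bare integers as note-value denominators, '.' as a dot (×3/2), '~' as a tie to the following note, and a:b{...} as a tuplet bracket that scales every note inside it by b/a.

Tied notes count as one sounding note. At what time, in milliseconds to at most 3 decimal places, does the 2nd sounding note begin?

1. 0.0ms @ 0 + 194.805ms (3/7)
2. 194.805ms @ 3/7 + 194.805ms (3/7)
3. 389.61ms @ 6/7 + 194.805ms (3/7)
4. 584.416ms @ 9/7 + 194.805ms (3/7)
5. 779.221ms @ 12/7 + 194.805ms (3/7)
6. 974.026ms @ 15/7 + 194.805ms (3/7)
7. 1168.831ms @ 18/7 + 194.805ms (3/7)
8. 1363.636ms @ 3 + 389.61ms (6/7)
9. 1753.247ms @ 27/7 + 194.805ms (3/7)
10. 1948.052ms @ 30/7 + 194.805ms (3/7)
11. 2142.857ms @ 33/7 + 194.805ms (3/7)
12. 2337.662ms @ 36/7 + 194.805ms (3/7)
13. 2532.468ms @ 39/7 + 194.805ms (3/7)

note 2 onset = 3/7b = 194.805ms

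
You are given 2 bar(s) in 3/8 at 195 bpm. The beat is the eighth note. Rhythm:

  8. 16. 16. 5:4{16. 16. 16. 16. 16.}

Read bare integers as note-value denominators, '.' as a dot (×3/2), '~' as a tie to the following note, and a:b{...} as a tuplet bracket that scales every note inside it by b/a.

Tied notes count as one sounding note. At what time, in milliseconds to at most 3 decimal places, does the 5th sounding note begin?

1. 0.0ms @ 0 + 461.538ms (3/2)
2. 461.538ms @ 3/2 + 230.769ms (3/4)
3. 692.308ms @ 9/4 + 230.769ms (3/4)
4. 923.077ms @ 3 + 184.615ms (3/5)
5. 1107.692ms @ 18/5 + 184.615ms (3/5)
6. 1292.308ms @ 21/5 + 184.615ms (3/5)
7. 1476.923ms @ 24/5 + 184.615ms (3/5)
8. 1661.538ms @ 27/5 + 184.615ms (3/5)

note 5 onset = 18/5b = 1107.692ms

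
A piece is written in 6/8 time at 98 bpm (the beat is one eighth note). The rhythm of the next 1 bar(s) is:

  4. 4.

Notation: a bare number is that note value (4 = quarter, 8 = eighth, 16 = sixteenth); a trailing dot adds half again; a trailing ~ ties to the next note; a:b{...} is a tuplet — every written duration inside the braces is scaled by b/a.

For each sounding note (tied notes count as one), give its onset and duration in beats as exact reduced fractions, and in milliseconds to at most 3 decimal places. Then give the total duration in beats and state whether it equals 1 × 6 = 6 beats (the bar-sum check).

1) 0.0ms=0b +1836.735ms=3b
2) 1836.735ms=3b +1836.735ms=3b
Σ=6b of 6 (98bpm 6/8) — PASS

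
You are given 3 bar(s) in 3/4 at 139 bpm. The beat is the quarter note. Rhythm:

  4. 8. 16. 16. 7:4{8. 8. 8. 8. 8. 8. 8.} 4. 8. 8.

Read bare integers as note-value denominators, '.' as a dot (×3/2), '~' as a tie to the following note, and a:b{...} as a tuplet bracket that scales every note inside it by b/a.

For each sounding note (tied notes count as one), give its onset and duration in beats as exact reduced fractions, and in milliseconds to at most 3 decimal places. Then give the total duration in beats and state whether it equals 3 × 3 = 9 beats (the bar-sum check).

1) 0.0ms=0b +647.482ms=3/2b
2) 647.482ms=3/2b +323.741ms=3/4b
3) 971.223ms=9/4b +161.871ms=3/8b
4) 1133.094ms=21/8b +161.871ms=3/8b
5) 1294.964ms=3b +184.995ms=3/7b
6) 1479.959ms=24/7b +184.995ms=3/7b
7) 1664.954ms=27/7b +184.995ms=3/7b
8) 1849.949ms=30/7b +184.995ms=3/7b
9) 2034.943ms=33/7b +184.995ms=3/7b
10) 2219.938ms=36/7b +184.995ms=3/7b
11) 2404.933ms=39/7b +184.995ms=3/7b
12) 2589.928ms=6b +647.482ms=3/2b
13) 3237.41ms=15/2b +323.741ms=3/4b
14) 3561.151ms=33/4b +323.741ms=3/4b
Σ=9b of 9 (139bpm 3/4) — PASS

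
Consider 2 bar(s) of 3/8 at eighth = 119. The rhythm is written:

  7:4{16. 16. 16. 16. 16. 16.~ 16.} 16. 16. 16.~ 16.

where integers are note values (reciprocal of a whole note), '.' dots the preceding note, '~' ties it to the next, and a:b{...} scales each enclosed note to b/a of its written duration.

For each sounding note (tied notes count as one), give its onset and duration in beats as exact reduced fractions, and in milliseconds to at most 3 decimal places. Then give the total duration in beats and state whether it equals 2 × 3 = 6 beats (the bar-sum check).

1) 0.0ms=0b +216.086ms=3/7b
2) 216.086ms=3/7b +216.086ms=3/7b
3) 432.173ms=6/7b +216.086ms=3/7b
4) 648.259ms=9/7b +216.086ms=3/7b
5) 864.346ms=12/7b +216.086ms=3/7b
6) 1080.432ms=15/7b +432.173ms=6/7b
7) 1512.605ms=3b +378.151ms=3/4b
8) 1890.756ms=15/4b +378.151ms=3/4b
9) 2268.908ms=9/2b +756.303ms=3/2b
Σ=6b of 6 (119bpm 3/8) — PASS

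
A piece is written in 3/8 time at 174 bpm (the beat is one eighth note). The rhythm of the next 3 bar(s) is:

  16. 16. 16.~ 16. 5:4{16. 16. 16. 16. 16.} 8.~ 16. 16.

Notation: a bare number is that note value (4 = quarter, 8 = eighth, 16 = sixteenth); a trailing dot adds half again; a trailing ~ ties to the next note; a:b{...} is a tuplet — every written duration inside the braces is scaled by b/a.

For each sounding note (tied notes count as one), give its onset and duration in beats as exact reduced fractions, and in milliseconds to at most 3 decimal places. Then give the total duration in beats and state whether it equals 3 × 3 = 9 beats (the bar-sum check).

1) 0.0ms=0b +258.621ms=3/4b
2) 258.621ms=3/4b +258.621ms=3/4b
3) 517.241ms=3/2b +517.241ms=3/2b
4) 1034.483ms=3b +206.897ms=3/5b
5) 1241.379ms=18/5b +206.897ms=3/5b
6) 1448.276ms=21/5b +206.897ms=3/5b
7) 1655.172ms=24/5b +206.897ms=3/5b
8) 1862.069ms=27/5b +206.897ms=3/5b
9) 2068.966ms=6b +775.862ms=9/4b
10) 2844.828ms=33/4b +258.621ms=3/4b
Σ=9b of 9 (174bpm 3/8) — PASS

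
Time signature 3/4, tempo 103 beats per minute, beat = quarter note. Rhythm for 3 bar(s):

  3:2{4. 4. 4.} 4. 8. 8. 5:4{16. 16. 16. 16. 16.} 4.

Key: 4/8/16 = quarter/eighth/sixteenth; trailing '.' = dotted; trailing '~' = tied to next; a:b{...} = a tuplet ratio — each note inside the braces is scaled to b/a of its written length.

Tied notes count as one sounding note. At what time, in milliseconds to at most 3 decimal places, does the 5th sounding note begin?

1. 0.0ms @ 0 + 582.524ms (1)
2. 582.524ms @ 1 + 582.524ms (1)
3. 1165.049ms @ 2 + 582.524ms (1)
4. 1747.573ms @ 3 + 873.786ms (3/2)
5. 2621.359ms @ 9/2 + 436.893ms (3/4)
6. 3058.252ms @ 21/4 + 436.893ms (3/4)
7. 3495.146ms @ 6 + 174.757ms (3/10)
8. 3669.903ms @ 63/10 + 174.757ms (3/10)
9. 3844.66ms @ 33/5 + 174.757ms (3/10)
10. 4019.417ms @ 69/10 + 174.757ms (3/10)
11. 4194.175ms @ 36/5 + 174.757ms (3/10)
12. 4368.932ms @ 15/2 + 873.786ms (3/2)

note 5 onset = 9/2b = 2621.359ms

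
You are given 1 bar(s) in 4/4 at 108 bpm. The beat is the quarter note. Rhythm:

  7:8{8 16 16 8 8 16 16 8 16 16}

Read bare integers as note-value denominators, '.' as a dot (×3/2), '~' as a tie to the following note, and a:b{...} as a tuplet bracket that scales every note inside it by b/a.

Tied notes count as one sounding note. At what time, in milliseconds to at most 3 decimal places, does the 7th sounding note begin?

note 7 onset = 18/7b = 1428.571ms

1. 0.0ms @ 0 + 317.46ms (4/7)
2. 317.46ms @ 4/7 + 158.73ms (2/7)
3. 476.19ms @ 6/7 + 158.73ms (2/7)
4. 634.921ms @ 8/7 + 317.46ms (4/7)
5. 952.381ms @ 12/7 + 317.46ms (4/7)
6. 1269.841ms @ 16/7 + 158.73ms (2/7)
7. 1428.571ms @ 18/7 + 158.73ms (2/7)
8. 1587.302ms @ 20/7 + 317.46ms (4/7)
9. 1904.762ms @ 24/7 + 158.73ms (2/7)
10. 2063.492ms @ 26/7 + 158.73ms (2/7)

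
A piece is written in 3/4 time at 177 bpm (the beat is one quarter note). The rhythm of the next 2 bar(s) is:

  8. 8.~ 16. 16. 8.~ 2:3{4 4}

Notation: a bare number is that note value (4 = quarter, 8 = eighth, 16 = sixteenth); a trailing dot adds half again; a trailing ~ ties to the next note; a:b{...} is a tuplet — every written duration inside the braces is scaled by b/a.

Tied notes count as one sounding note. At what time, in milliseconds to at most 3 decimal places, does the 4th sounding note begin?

note 4 onset = 9/4b = 762.712ms

1. 0.0ms @ 0 + 254.237ms (3/4)
2. 254.237ms @ 3/4 + 381.356ms (9/8)
3. 635.593ms @ 15/8 + 127.119ms (3/8)
4. 762.712ms @ 9/4 + 762.712ms (9/4)
5. 1525.424ms @ 9/2 + 508.475ms (3/2)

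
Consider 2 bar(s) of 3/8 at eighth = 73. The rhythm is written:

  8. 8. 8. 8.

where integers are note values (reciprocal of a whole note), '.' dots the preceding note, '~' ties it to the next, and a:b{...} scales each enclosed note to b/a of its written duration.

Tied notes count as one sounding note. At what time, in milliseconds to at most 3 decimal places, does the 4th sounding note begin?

1. 0.0ms @ 0 + 1232.877ms (3/2)
2. 1232.877ms @ 3/2 + 1232.877ms (3/2)
3. 2465.753ms @ 3 + 1232.877ms (3/2)
4. 3698.63ms @ 9/2 + 1232.877ms (3/2)

note 4 onset = 9/2b = 3698.63ms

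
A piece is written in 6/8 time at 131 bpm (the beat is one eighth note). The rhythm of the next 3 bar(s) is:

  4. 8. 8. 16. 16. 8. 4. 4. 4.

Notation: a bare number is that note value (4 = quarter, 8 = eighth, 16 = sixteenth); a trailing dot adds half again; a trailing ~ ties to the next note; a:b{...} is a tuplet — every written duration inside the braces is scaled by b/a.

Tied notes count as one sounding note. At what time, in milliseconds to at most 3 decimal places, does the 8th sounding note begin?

note 8 onset = 12b = 5496.183ms

1. 0.0ms @ 0 + 1374.046ms (3)
2. 1374.046ms @ 3 + 687.023ms (3/2)
3. 2061.069ms @ 9/2 + 687.023ms (3/2)
4. 2748.092ms @ 6 + 343.511ms (3/4)
5. 3091.603ms @ 27/4 + 343.511ms (3/4)
6. 3435.115ms @ 15/2 + 687.023ms (3/2)
7. 4122.137ms @ 9 + 1374.046ms (3)
8. 5496.183ms @ 12 + 1374.046ms (3)
9. 6870.229ms @ 15 + 1374.046ms (3)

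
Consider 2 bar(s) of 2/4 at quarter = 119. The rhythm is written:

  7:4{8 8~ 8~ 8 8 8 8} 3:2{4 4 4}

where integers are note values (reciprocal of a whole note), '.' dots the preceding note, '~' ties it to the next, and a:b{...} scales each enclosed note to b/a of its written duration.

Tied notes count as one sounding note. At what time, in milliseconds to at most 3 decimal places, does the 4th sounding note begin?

1. 0.0ms @ 0 + 144.058ms (2/7)
2. 144.058ms @ 2/7 + 432.173ms (6/7)
3. 576.23ms @ 8/7 + 144.058ms (2/7)
4. 720.288ms @ 10/7 + 144.058ms (2/7)
5. 864.346ms @ 12/7 + 144.058ms (2/7)
6. 1008.403ms @ 2 + 336.134ms (2/3)
7. 1344.538ms @ 8/3 + 336.134ms (2/3)
8. 1680.672ms @ 10/3 + 336.134ms (2/3)

note 4 onset = 10/7b = 720.288ms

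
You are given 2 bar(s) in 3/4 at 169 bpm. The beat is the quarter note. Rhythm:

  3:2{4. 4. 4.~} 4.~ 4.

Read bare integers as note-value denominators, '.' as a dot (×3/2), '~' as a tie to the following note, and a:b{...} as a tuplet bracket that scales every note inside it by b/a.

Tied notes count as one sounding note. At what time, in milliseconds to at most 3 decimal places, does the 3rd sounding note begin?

1. 0.0ms @ 0 + 355.03ms (1)
2. 355.03ms @ 1 + 355.03ms (1)
3. 710.059ms @ 2 + 1420.118ms (4)

note 3 onset = 2b = 710.059ms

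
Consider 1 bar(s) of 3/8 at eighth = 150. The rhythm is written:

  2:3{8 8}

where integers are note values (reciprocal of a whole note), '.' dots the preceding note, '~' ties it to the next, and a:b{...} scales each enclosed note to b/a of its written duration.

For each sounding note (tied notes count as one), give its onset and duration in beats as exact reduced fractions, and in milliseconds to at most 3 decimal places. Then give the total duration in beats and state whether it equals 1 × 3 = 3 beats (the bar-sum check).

1) 0.0ms=0b +600.0ms=3/2b
2) 600.0ms=3/2b +600.0ms=3/2b
Σ=3b of 3 (150bpm 3/8) — PASS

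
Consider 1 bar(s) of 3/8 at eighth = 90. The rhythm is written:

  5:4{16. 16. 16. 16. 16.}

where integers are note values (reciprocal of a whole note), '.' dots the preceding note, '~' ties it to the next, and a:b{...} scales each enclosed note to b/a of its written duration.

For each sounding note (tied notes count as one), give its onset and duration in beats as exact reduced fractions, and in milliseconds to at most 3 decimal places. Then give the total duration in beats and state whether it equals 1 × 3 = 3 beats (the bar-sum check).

1) 0.0ms=0b +400.0ms=3/5b
2) 400.0ms=3/5b +400.0ms=3/5b
3) 800.0ms=6/5b +400.0ms=3/5b
4) 1200.0ms=9/5b +400.0ms=3/5b
5) 1600.0ms=12/5b +400.0ms=3/5b
Σ=3b of 3 (90bpm 3/8) — PASS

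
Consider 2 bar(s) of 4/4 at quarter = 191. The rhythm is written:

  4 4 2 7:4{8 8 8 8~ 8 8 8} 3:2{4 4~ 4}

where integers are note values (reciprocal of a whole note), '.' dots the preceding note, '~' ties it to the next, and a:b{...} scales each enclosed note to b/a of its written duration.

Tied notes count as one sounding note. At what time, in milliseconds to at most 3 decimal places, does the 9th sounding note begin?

note 9 onset = 40/7b = 1795.064ms

1. 0.0ms @ 0 + 314.136ms (1)
2. 314.136ms @ 1 + 314.136ms (1)
3. 628.272ms @ 2 + 628.272ms (2)
4. 1256.545ms @ 4 + 89.753ms (2/7)
5. 1346.298ms @ 30/7 + 89.753ms (2/7)
6. 1436.051ms @ 32/7 + 89.753ms (2/7)
7. 1525.804ms @ 34/7 + 179.506ms (4/7)
8. 1705.31ms @ 38/7 + 89.753ms (2/7)
9. 1795.064ms @ 40/7 + 89.753ms (2/7)
10. 1884.817ms @ 6 + 209.424ms (2/3)
11. 2094.241ms @ 20/3 + 418.848ms (4/3)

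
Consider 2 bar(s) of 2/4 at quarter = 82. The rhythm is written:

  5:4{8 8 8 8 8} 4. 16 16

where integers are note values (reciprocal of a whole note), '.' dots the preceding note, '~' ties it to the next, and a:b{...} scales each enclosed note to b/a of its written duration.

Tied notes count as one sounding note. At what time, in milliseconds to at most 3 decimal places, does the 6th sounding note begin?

1. 0.0ms @ 0 + 292.683ms (2/5)
2. 292.683ms @ 2/5 + 292.683ms (2/5)
3. 585.366ms @ 4/5 + 292.683ms (2/5)
4. 878.049ms @ 6/5 + 292.683ms (2/5)
5. 1170.732ms @ 8/5 + 292.683ms (2/5)
6. 1463.415ms @ 2 + 1097.561ms (3/2)
7. 2560.976ms @ 7/2 + 182.927ms (1/4)
8. 2743.902ms @ 15/4 + 182.927ms (1/4)

note 6 onset = 2b = 1463.415ms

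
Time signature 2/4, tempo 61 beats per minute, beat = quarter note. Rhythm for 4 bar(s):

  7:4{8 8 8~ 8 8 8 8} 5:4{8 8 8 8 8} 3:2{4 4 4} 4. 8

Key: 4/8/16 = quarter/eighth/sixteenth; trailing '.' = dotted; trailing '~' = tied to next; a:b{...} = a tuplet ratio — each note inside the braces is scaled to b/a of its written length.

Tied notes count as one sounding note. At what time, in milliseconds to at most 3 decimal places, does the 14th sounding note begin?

note 14 onset = 16/3b = 5245.902ms

1. 0.0ms @ 0 + 281.03ms (2/7)
2. 281.03ms @ 2/7 + 281.03ms (2/7)
3. 562.061ms @ 4/7 + 562.061ms (4/7)
4. 1124.122ms @ 8/7 + 281.03ms (2/7)
5. 1405.152ms @ 10/7 + 281.03ms (2/7)
6. 1686.183ms @ 12/7 + 281.03ms (2/7)
7. 1967.213ms @ 2 + 393.443ms (2/5)
8. 2360.656ms @ 12/5 + 393.443ms (2/5)
9. 2754.098ms @ 14/5 + 393.443ms (2/5)
10. 3147.541ms @ 16/5 + 393.443ms (2/5)
11. 3540.984ms @ 18/5 + 393.443ms (2/5)
12. 3934.426ms @ 4 + 655.738ms (2/3)
13. 4590.164ms @ 14/3 + 655.738ms (2/3)
14. 5245.902ms @ 16/3 + 655.738ms (2/3)
15. 5901.639ms @ 6 + 1475.41ms (3/2)
16. 7377.049ms @ 15/2 + 491.803ms (1/2)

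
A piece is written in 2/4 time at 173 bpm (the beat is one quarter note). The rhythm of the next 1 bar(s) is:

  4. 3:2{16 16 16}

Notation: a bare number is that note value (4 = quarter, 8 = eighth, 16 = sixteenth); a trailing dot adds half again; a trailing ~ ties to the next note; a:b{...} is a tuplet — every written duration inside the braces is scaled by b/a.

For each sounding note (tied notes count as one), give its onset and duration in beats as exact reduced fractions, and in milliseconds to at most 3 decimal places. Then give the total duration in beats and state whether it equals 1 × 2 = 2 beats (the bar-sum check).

1) 0.0ms=0b +520.231ms=3/2b
2) 520.231ms=3/2b +57.803ms=1/6b
3) 578.035ms=5/3b +57.803ms=1/6b
4) 635.838ms=11/6b +57.803ms=1/6b
Σ=2b of 2 (173bpm 2/4) — PASS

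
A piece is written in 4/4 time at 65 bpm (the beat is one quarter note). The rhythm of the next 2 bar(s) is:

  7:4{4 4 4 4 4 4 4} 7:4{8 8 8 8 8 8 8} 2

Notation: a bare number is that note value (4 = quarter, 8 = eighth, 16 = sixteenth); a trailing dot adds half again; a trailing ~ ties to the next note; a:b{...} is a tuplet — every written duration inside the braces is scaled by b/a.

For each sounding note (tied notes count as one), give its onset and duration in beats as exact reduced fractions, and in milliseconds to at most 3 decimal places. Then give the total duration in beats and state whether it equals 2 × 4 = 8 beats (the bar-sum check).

1) 0.0ms=0b +527.473ms=4/7b
2) 527.473ms=4/7b +527.473ms=4/7b
3) 1054.945ms=8/7b +527.473ms=4/7b
4) 1582.418ms=12/7b +527.473ms=4/7b
5) 2109.89ms=16/7b +527.473ms=4/7b
6) 2637.363ms=20/7b +527.473ms=4/7b
7) 3164.835ms=24/7b +527.473ms=4/7b
8) 3692.308ms=4b +263.736ms=2/7b
9) 3956.044ms=30/7b +263.736ms=2/7b
10) 4219.78ms=32/7b +263.736ms=2/7b
11) 4483.516ms=34/7b +263.736ms=2/7b
12) 4747.253ms=36/7b +263.736ms=2/7b
13) 5010.989ms=38/7b +263.736ms=2/7b
14) 5274.725ms=40/7b +263.736ms=2/7b
15) 5538.462ms=6b +1846.154ms=2b
Σ=8b of 8 (65bpm 4/4) — PASS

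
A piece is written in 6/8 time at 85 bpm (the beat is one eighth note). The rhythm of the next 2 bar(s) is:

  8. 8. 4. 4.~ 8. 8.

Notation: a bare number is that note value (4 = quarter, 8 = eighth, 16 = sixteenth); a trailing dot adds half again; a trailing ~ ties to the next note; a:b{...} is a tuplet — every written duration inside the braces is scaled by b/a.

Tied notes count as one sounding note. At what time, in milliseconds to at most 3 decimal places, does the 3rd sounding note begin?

1. 0.0ms @ 0 + 1058.824ms (3/2)
2. 1058.824ms @ 3/2 + 1058.824ms (3/2)
3. 2117.647ms @ 3 + 2117.647ms (3)
4. 4235.294ms @ 6 + 3176.471ms (9/2)
5. 7411.765ms @ 21/2 + 1058.824ms (3/2)

note 3 onset = 3b = 2117.647ms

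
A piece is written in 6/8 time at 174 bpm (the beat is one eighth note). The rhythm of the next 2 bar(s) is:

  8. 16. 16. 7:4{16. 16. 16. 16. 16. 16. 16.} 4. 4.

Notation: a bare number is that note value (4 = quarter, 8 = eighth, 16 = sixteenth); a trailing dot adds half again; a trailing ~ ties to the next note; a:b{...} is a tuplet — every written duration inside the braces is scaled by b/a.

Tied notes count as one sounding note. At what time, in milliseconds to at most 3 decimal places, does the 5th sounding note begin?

1. 0.0ms @ 0 + 517.241ms (3/2)
2. 517.241ms @ 3/2 + 258.621ms (3/4)
3. 775.862ms @ 9/4 + 258.621ms (3/4)
4. 1034.483ms @ 3 + 147.783ms (3/7)
5. 1182.266ms @ 24/7 + 147.783ms (3/7)
6. 1330.049ms @ 27/7 + 147.783ms (3/7)
7. 1477.833ms @ 30/7 + 147.783ms (3/7)
8. 1625.616ms @ 33/7 + 147.783ms (3/7)
9. 1773.399ms @ 36/7 + 147.783ms (3/7)
10. 1921.182ms @ 39/7 + 147.783ms (3/7)
11. 2068.966ms @ 6 + 1034.483ms (3)
12. 3103.448ms @ 9 + 1034.483ms (3)

note 5 onset = 24/7b = 1182.266ms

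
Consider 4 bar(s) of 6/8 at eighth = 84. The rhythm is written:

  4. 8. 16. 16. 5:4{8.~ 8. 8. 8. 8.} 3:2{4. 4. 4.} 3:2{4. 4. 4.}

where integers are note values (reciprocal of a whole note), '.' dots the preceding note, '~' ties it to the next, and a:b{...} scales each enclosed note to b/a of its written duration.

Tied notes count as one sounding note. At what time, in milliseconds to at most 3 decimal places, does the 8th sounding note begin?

note 8 onset = 54/5b = 7714.286ms

1. 0.0ms @ 0 + 2142.857ms (3)
2. 2142.857ms @ 3 + 1071.429ms (3/2)
3. 3214.286ms @ 9/2 + 535.714ms (3/4)
4. 3750.0ms @ 21/4 + 535.714ms (3/4)
5. 4285.714ms @ 6 + 1714.286ms (12/5)
6. 6000.0ms @ 42/5 + 857.143ms (6/5)
7. 6857.143ms @ 48/5 + 857.143ms (6/5)
8. 7714.286ms @ 54/5 + 857.143ms (6/5)
9. 8571.429ms @ 12 + 1428.571ms (2)
10. 10000.0ms @ 14 + 1428.571ms (2)
11. 11428.571ms @ 16 + 1428.571ms (2)
12. 12857.143ms @ 18 + 1428.571ms (2)
13. 14285.714ms @ 20 + 1428.571ms (2)
14. 15714.286ms @ 22 + 1428.571ms (2)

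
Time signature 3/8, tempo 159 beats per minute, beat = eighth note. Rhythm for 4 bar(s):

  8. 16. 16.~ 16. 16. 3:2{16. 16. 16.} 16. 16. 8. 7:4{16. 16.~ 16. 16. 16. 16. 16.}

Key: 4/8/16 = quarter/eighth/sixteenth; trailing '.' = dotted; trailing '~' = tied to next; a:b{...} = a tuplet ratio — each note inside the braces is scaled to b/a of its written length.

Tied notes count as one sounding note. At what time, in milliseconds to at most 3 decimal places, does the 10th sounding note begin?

note 10 onset = 15/2b = 2830.189ms

1. 0.0ms @ 0 + 566.038ms (3/2)
2. 566.038ms @ 3/2 + 283.019ms (3/4)
3. 849.057ms @ 9/4 + 566.038ms (3/2)
4. 1415.094ms @ 15/4 + 283.019ms (3/4)
5. 1698.113ms @ 9/2 + 188.679ms (1/2)
6. 1886.792ms @ 5 + 188.679ms (1/2)
7. 2075.472ms @ 11/2 + 188.679ms (1/2)
8. 2264.151ms @ 6 + 283.019ms (3/4)
9. 2547.17ms @ 27/4 + 283.019ms (3/4)
10. 2830.189ms @ 15/2 + 566.038ms (3/2)
11. 3396.226ms @ 9 + 161.725ms (3/7)
12. 3557.951ms @ 66/7 + 323.45ms (6/7)
13. 3881.402ms @ 72/7 + 161.725ms (3/7)
14. 4043.127ms @ 75/7 + 161.725ms (3/7)
15. 4204.852ms @ 78/7 + 161.725ms (3/7)
16. 4366.577ms @ 81/7 + 161.725ms (3/7)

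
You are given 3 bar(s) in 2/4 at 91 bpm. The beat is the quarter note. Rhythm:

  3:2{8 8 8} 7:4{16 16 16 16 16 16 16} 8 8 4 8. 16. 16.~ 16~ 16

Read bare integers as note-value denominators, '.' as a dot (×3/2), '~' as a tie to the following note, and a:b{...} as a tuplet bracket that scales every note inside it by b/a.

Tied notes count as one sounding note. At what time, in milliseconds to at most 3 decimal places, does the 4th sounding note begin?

note 4 onset = 1b = 659.341ms

1. 0.0ms @ 0 + 219.78ms (1/3)
2. 219.78ms @ 1/3 + 219.78ms (1/3)
3. 439.56ms @ 2/3 + 219.78ms (1/3)
4. 659.341ms @ 1 + 94.192ms (1/7)
5. 753.532ms @ 8/7 + 94.192ms (1/7)
6. 847.724ms @ 9/7 + 94.192ms (1/7)
7. 941.915ms @ 10/7 + 94.192ms (1/7)
8. 1036.107ms @ 11/7 + 94.192ms (1/7)
9. 1130.298ms @ 12/7 + 94.192ms (1/7)
10. 1224.49ms @ 13/7 + 94.192ms (1/7)
11. 1318.681ms @ 2 + 329.67ms (1/2)
12. 1648.352ms @ 5/2 + 329.67ms (1/2)
13. 1978.022ms @ 3 + 659.341ms (1)
14. 2637.363ms @ 4 + 494.505ms (3/4)
15. 3131.868ms @ 19/4 + 247.253ms (3/8)
16. 3379.121ms @ 41/8 + 576.923ms (7/8)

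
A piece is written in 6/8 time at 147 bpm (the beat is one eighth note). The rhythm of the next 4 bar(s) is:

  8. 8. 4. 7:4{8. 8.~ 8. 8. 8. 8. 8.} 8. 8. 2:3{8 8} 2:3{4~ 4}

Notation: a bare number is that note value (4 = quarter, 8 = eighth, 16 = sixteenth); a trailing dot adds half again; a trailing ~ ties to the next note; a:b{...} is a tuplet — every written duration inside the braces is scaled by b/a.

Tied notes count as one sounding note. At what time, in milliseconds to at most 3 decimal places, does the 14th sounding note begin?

note 14 onset = 18b = 7346.939ms

1. 0.0ms @ 0 + 612.245ms (3/2)
2. 612.245ms @ 3/2 + 612.245ms (3/2)
3. 1224.49ms @ 3 + 1224.49ms (3)
4. 2448.98ms @ 6 + 349.854ms (6/7)
5. 2798.834ms @ 48/7 + 699.708ms (12/7)
6. 3498.542ms @ 60/7 + 349.854ms (6/7)
7. 3848.397ms @ 66/7 + 349.854ms (6/7)
8. 4198.251ms @ 72/7 + 349.854ms (6/7)
9. 4548.105ms @ 78/7 + 349.854ms (6/7)
10. 4897.959ms @ 12 + 612.245ms (3/2)
11. 5510.204ms @ 27/2 + 612.245ms (3/2)
12. 6122.449ms @ 15 + 612.245ms (3/2)
13. 6734.694ms @ 33/2 + 612.245ms (3/2)
14. 7346.939ms @ 18 + 2448.98ms (6)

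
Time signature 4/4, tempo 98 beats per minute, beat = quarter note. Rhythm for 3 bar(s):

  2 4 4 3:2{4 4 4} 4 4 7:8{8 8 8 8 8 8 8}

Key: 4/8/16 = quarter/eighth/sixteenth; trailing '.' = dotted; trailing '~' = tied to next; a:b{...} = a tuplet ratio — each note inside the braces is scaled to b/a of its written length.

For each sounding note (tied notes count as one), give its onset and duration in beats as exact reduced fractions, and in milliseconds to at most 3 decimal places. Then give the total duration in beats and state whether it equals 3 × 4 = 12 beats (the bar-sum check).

1) 0.0ms=0b +1224.49ms=2b
2) 1224.49ms=2b +612.245ms=1b
3) 1836.735ms=3b +612.245ms=1b
4) 2448.98ms=4b +408.163ms=2/3b
5) 2857.143ms=14/3b +408.163ms=2/3b
6) 3265.306ms=16/3b +408.163ms=2/3b
7) 3673.469ms=6b +612.245ms=1b
8) 4285.714ms=7b +612.245ms=1b
9) 4897.959ms=8b +349.854ms=4/7b
10) 5247.813ms=60/7b +349.854ms=4/7b
11) 5597.668ms=64/7b +349.854ms=4/7b
12) 5947.522ms=68/7b +349.854ms=4/7b
13) 6297.376ms=72/7b +349.854ms=4/7b
14) 6647.23ms=76/7b +349.854ms=4/7b
15) 6997.085ms=80/7b +349.854ms=4/7b
Σ=12b of 12 (98bpm 4/4) — PASS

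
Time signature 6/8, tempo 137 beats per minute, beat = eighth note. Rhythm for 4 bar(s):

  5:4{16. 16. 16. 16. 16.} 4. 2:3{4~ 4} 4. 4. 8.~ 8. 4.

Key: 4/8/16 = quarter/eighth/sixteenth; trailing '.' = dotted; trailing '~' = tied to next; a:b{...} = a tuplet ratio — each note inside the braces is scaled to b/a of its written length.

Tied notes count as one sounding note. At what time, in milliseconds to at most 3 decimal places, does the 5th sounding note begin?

1. 0.0ms @ 0 + 262.774ms (3/5)
2. 262.774ms @ 3/5 + 262.774ms (3/5)
3. 525.547ms @ 6/5 + 262.774ms (3/5)
4. 788.321ms @ 9/5 + 262.774ms (3/5)
5. 1051.095ms @ 12/5 + 262.774ms (3/5)
6. 1313.869ms @ 3 + 1313.869ms (3)
7. 2627.737ms @ 6 + 2627.737ms (6)
8. 5255.474ms @ 12 + 1313.869ms (3)
9. 6569.343ms @ 15 + 1313.869ms (3)
10. 7883.212ms @ 18 + 1313.869ms (3)
11. 9197.08ms @ 21 + 1313.869ms (3)

note 5 onset = 12/5b = 1051.095ms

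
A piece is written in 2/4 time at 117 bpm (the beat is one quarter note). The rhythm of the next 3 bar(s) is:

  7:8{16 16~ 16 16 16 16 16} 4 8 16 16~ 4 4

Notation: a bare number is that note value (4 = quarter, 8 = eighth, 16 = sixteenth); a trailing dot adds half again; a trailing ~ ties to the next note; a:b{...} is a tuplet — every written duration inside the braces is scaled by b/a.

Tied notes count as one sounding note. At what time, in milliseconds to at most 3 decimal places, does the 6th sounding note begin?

1. 0.0ms @ 0 + 146.52ms (2/7)
2. 146.52ms @ 2/7 + 293.04ms (4/7)
3. 439.56ms @ 6/7 + 146.52ms (2/7)
4. 586.081ms @ 8/7 + 146.52ms (2/7)
5. 732.601ms @ 10/7 + 146.52ms (2/7)
6. 879.121ms @ 12/7 + 146.52ms (2/7)
7. 1025.641ms @ 2 + 512.821ms (1)
8. 1538.462ms @ 3 + 256.41ms (1/2)
9. 1794.872ms @ 7/2 + 128.205ms (1/4)
10. 1923.077ms @ 15/4 + 641.026ms (5/4)
11. 2564.103ms @ 5 + 512.821ms (1)

note 6 onset = 12/7b = 879.121ms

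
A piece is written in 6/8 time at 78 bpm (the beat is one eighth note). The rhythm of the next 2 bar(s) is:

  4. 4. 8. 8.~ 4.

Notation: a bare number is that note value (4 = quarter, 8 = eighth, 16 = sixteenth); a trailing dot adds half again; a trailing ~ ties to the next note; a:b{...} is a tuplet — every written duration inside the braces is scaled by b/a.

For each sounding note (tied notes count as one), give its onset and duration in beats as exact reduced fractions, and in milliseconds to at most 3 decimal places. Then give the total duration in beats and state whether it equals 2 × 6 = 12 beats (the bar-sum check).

1) 0.0ms=0b +2307.692ms=3b
2) 2307.692ms=3b +2307.692ms=3b
3) 4615.385ms=6b +1153.846ms=3/2b
4) 5769.231ms=15/2b +3461.538ms=9/2b
Σ=12b of 12 (78bpm 6/8) — PASS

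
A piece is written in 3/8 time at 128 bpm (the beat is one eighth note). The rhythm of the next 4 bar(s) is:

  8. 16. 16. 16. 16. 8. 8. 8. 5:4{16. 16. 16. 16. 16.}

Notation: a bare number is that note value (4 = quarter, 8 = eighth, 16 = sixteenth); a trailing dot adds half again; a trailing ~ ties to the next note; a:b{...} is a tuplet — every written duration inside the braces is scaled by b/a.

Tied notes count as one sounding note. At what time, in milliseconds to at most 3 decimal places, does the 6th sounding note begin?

1. 0.0ms @ 0 + 703.125ms (3/2)
2. 703.125ms @ 3/2 + 351.562ms (3/4)
3. 1054.688ms @ 9/4 + 351.562ms (3/4)
4. 1406.25ms @ 3 + 351.562ms (3/4)
5. 1757.812ms @ 15/4 + 351.562ms (3/4)
6. 2109.375ms @ 9/2 + 703.125ms (3/2)
7. 2812.5ms @ 6 + 703.125ms (3/2)
8. 3515.625ms @ 15/2 + 703.125ms (3/2)
9. 4218.75ms @ 9 + 281.25ms (3/5)
10. 4500.0ms @ 48/5 + 281.25ms (3/5)
11. 4781.25ms @ 51/5 + 281.25ms (3/5)
12. 5062.5ms @ 54/5 + 281.25ms (3/5)
13. 5343.75ms @ 57/5 + 281.25ms (3/5)

note 6 onset = 9/2b = 2109.375ms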